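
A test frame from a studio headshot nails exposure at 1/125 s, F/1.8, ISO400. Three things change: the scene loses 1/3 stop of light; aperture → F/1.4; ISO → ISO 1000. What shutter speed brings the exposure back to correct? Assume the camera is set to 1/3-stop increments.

Scene light: 1/3 stop darker.
Aperture: f/1.8 → f/1.6 → f/1.4 — 2/3 stop larger aperture (brighter).
ISO: 400 → 500 → 640 → 800 → 1000 — 1 1/3 stops higher (brighter).
Net so far: 1 2/3 stops brighter. Shutter speed: 1/125 → 1/160 → 1/200 → 1/250 → 1/320 → 1/400.

1/400s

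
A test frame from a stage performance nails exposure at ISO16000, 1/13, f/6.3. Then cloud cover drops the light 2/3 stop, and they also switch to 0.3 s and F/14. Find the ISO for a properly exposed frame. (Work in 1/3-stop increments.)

ISO 32000

Scene light: 2/3 stop darker.
Shutter speed: 1/13 → 1/10 → 1/8 → 1/6 → 1/5 → 1/4 → 0.3 — 2 stops slower (brighter).
Aperture: f/6.3 → f/7.1 → f/8 → f/9 → f/10 → f/11 → f/13 → f/14 — 2 1/3 stops smaller aperture (darker).
Net so far: 1 stop darker. ISO: 16000 → 20000 → 25600 → 32000.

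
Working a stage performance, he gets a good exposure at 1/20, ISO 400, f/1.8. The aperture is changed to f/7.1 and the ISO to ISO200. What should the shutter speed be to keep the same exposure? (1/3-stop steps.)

Aperture: f/1.8 → f/2 → f/2.2 → f/2.5 → f/2.8 → f/3.2 → f/3.5 → f/4 → f/4.5 → f/5 → f/5.6 → f/6.3 → f/7.1 — 4 stops narrower (darker).
ISO: 400 → 320 → 250 → 200 — 1 stop lower (darker).
Net change so far: 5 stops darker. Offset with the shutter speed: 1/20 → 1/15 → 1/13 → 1/10 → 1/8 → 1/6 → 1/5 → 1/4 → 0.3 → 0.4 → 0.5 → 0.6 → 0.8 → 1 → 1.3 → 1.6.

1.6 s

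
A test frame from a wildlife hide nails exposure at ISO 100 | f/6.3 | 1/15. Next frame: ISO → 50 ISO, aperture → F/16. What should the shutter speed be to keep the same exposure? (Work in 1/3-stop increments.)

ISO: 100 → 80 → 64 → 50 — 1 stop dropped (darker).
Aperture: f/6.3 → f/7.1 → f/8 → f/9 → f/10 → f/11 → f/13 → f/14 → f/16 — 2 2/3 stops smaller aperture (darker).
Net change so far: 3 2/3 stops darker. Offset with the shutter speed: 1/15 → 1/13 → 1/10 → 1/8 → 1/6 → 1/5 → 1/4 → 0.3 → 0.4 → 0.5 → 0.6 → 0.8.

0.8 s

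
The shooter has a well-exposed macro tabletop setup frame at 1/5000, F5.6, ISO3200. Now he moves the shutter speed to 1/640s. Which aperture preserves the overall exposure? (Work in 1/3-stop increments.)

Shutter speed: 1/5000 → 1/4000 → 1/3200 → 1/2500 → 1/2000 → 1/1600 → 1/1250 → 1/1000 → 1/800 → 1/640 — 3 stops slower (brighter).
Need 3 stops darker from the aperture: f/5.6 → f/6.3 → f/7.1 → f/8 → f/9 → f/10 → f/11 → f/13 → f/14 → f/16.

f/16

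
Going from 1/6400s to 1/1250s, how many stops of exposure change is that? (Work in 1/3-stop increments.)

2 1/3 stops

1/6400 → 1/5000 → 1/4000 → 1/3200 → 1/2500 → 1/2000 → 1/1600 → 1/1250 — count the steps: 7 third-stops = 2 1/3 stops.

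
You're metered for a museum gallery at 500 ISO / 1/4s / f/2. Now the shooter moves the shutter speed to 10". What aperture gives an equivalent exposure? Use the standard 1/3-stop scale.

Shutter speed: 1/4 → 0.3 → 0.4 → 0.5 → 0.6 → 0.8 → 1 → 1.3 → 1.6 → 2 → 2.5 → 3.2 → 4 → 5 → 6 → 8 → 10 — 5 1/3 stops slower (brighter).
Need 5 1/3 stops darker from the aperture: f/2 → f/2.2 → f/2.5 → f/2.8 → f/3.2 → f/3.5 → f/4 → f/4.5 → f/5 → f/5.6 → f/6.3 → f/7.1 → f/8 → f/9 → f/10 → f/11 → f/13.

f/13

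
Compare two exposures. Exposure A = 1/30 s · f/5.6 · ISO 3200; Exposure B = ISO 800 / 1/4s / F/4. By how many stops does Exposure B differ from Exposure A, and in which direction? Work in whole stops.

Aperture: f/5.6 → f/4 — 1 stop wider (brighter).
Shutter speed: 1/30 → 1/15 → 1/8 → 1/4 — 3 stops slower (brighter).
ISO: 3200 → 1600 → 800 — 2 stops dropped (darker).
Net: +1 +3 −2 = +2 stops.

2 stops brighter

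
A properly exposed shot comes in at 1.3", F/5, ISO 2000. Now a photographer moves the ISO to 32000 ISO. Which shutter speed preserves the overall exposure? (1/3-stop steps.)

1/13s

ISO: 2000 → 2500 → 3200 → 4000 → 5000 → 6400 → 8000 → 10000 → 12800 → 16000 → 20000 → 25600 → 32000 — 4 stops raised (brighter).
Need 4 stops darker from the shutter speed: 1.3 → 1 → 0.8 → 0.6 → 0.5 → 0.4 → 0.3 → 1/4 → 1/5 → 1/6 → 1/8 → 1/10 → 1/13.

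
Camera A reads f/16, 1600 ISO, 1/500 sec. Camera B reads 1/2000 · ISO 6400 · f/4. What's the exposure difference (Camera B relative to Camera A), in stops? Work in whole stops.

Aperture: f/16 → f/11 → f/8 → f/5.6 → f/4 — 4 stops larger aperture (brighter).
Shutter speed: 1/500 → 1/1000 → 1/2000 — 2 stops shorter (darker).
ISO: 1600 → 3200 → 6400 — 2 stops raised (brighter).
Net: +4 −2 +2 = +4 stops.

4 stops brighter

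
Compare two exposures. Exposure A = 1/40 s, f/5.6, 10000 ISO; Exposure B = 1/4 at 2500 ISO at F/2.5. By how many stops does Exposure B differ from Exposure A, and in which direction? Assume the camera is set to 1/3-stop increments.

3 2/3 stops brighter

Aperture: f/5.6 → f/5 → f/4.5 → f/4 → f/3.5 → f/3.2 → f/2.8 → f/2.5 — 2 1/3 stops opened up (brighter).
Shutter speed: 1/40 → 1/30 → 1/25 → 1/20 → 1/15 → 1/13 → 1/10 → 1/8 → 1/6 → 1/5 → 1/4 — 3 1/3 stops longer (brighter).
ISO: 10000 → 8000 → 6400 → 5000 → 4000 → 3200 → 2500 — 2 stops lower (darker).
Net: +2 1/3 +3 1/3 −2 = +3 2/3 stops.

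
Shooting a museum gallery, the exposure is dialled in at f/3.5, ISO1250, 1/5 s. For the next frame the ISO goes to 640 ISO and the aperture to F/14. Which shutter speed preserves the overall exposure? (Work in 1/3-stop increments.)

ISO: 1250 → 1000 → 800 → 640 — 1 stop dropped (darker).
Aperture: f/3.5 → f/4 → f/4.5 → f/5 → f/5.6 → f/6.3 → f/7.1 → f/8 → f/9 → f/10 → f/11 → f/13 → f/14 — 4 stops smaller aperture (darker).
Net change so far: 5 stops darker. Offset with the shutter speed: 1/5 → 1/4 → 0.3 → 0.4 → 0.5 → 0.6 → 0.8 → 1 → 1.3 → 1.6 → 2 → 2.5 → 3.2 → 4 → 5 → 6.

6 s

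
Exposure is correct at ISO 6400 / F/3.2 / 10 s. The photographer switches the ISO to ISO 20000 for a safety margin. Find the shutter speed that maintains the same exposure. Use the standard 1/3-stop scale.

3.2 s

ISO: 6400 → 8000 → 10000 → 12800 → 16000 → 20000 — 1 2/3 stops raised (brighter).
Need 1 2/3 stops darker from the shutter speed: 10 → 8 → 6 → 5 → 4 → 3.2.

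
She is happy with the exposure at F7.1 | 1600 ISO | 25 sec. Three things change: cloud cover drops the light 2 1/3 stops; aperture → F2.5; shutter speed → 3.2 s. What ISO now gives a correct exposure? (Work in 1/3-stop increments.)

Scene light: 2 1/3 stops darker.
Aperture: f/7.1 → f/6.3 → f/5.6 → f/5 → f/4.5 → f/4 → f/3.5 → f/3.2 → f/2.8 → f/2.5 — 3 stops wider (brighter).
Shutter speed: 25 → 20 → 15 → 13 → 10 → 8 → 6 → 5 → 4 → 3.2 — 3 stops shorter (darker).
Net so far: 2 1/3 stops darker. ISO: 1600 → 2000 → 2500 → 3200 → 4000 → 5000 → 6400 → 8000.

ISO 8000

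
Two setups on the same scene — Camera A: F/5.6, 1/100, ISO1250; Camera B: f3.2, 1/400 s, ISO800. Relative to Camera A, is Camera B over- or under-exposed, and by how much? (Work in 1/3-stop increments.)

1 stop darker

Aperture: f/5.6 → f/5 → f/4.5 → f/4 → f/3.5 → f/3.2 — 1 2/3 stops opened up (brighter).
Shutter speed: 1/100 → 1/125 → 1/160 → 1/200 → 1/250 → 1/320 → 1/400 — 2 stops faster (darker).
ISO: 1250 → 1000 → 800 — 2/3 stop dropped (darker).
Net: +1 2/3 −2 −2/3 = −1 stop.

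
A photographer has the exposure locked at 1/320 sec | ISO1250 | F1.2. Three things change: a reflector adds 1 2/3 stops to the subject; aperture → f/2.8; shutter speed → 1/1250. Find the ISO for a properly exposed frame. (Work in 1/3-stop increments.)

ISO 8000

Scene light: 1 2/3 stops brighter.
Aperture: f/1.2 → f/1.4 → f/1.6 → f/1.8 → f/2 → f/2.2 → f/2.5 → f/2.8 — 2 1/3 stops smaller aperture (darker).
Shutter speed: 1/320 → 1/400 → 1/500 → 1/640 → 1/800 → 1/1000 → 1/1250 — 2 stops shorter (darker).
Net so far: 2 2/3 stops darker. ISO: 1250 → 1600 → 2000 → 2500 → 3200 → 4000 → 5000 → 6400 → 8000.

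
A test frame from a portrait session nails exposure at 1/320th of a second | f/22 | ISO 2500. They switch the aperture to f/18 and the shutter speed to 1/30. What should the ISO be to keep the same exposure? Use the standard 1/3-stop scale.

ISO 160

Aperture: f/22 → f/20 → f/18 — 2/3 stop opened up (brighter).
Shutter speed: 1/320 → 1/250 → 1/200 → 1/160 → 1/125 → 1/100 → 1/80 → 1/60 → 1/50 → 1/40 → 1/30 — 3 1/3 stops slower (brighter).
Net change so far: 4 stops brighter. Offset with the ISO: 2500 → 2000 → 1600 → 1250 → 1000 → 800 → 640 → 500 → 400 → 320 → 250 → 200 → 160.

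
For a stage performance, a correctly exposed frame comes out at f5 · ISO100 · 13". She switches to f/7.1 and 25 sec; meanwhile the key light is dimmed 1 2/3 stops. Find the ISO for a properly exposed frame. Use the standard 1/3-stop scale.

Scene light: 1 2/3 stops darker.
Aperture: f/5 → f/5.6 → f/6.3 → f/7.1 — 1 stop stopped down (darker).
Shutter speed: 13 → 15 → 20 → 25 — 1 stop slower (brighter).
Net so far: 1 2/3 stops darker. ISO: 100 → 125 → 160 → 200 → 250 → 320.

ISO 320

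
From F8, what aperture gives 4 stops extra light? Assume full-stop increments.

f/2

Aperture: f/8 → f/5.6 → f/4 → f/2.8 → f/2 — 4 stops larger aperture (brighter).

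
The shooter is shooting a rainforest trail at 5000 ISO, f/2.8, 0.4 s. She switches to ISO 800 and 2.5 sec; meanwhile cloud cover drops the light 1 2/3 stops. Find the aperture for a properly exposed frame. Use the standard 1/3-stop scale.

f/1.6

Scene light: 1 2/3 stops darker.
ISO: 5000 → 4000 → 3200 → 2500 → 2000 → 1600 → 1250 → 1000 → 800 — 2 2/3 stops lower (darker).
Shutter speed: 0.4 → 0.5 → 0.6 → 0.8 → 1 → 1.3 → 1.6 → 2 → 2.5 — 2 2/3 stops longer (brighter).
Net so far: 1 2/3 stops darker. Aperture: f/2.8 → f/2.5 → f/2.2 → f/2 → f/1.8 → f/1.6.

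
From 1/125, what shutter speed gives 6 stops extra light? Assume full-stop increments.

1/2s

Shutter speed: 1/125 → 1/60 → 1/30 → 1/15 → 1/8 → 1/4 → 1/2 — 6 stops slower (brighter).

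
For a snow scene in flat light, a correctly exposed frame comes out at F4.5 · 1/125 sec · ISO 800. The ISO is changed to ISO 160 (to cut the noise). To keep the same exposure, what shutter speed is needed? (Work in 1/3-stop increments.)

1/25s

ISO: 800 → 640 → 500 → 400 → 320 → 250 → 200 → 160 — 2 1/3 stops lower (darker).
Need 2 1/3 stops brighter from the shutter speed: 1/125 → 1/100 → 1/80 → 1/60 → 1/50 → 1/40 → 1/30 → 1/25.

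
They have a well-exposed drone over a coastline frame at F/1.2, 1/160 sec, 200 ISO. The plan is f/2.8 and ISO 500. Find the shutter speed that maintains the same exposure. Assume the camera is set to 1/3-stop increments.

Aperture: f/1.2 → f/1.4 → f/1.6 → f/1.8 → f/2 → f/2.2 → f/2.5 → f/2.8 — 2 1/3 stops narrower (darker).
ISO: 200 → 250 → 320 → 400 → 500 — 1 1/3 stops raised (brighter).
Net change so far: 1 stop darker. Offset with the shutter speed: 1/160 → 1/125 → 1/100 → 1/80.

1/80s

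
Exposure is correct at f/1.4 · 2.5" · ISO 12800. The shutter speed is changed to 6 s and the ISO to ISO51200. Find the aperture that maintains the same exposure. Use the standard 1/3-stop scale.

Shutter speed: 2.5 → 3.2 → 4 → 5 → 6 — 1 1/3 stops longer (brighter).
ISO: 12800 → 16000 → 20000 → 25600 → 32000 → 40000 → 51200 — 2 stops raised (brighter).
Net change so far: 3 1/3 stops brighter. Offset with the aperture: f/1.4 → f/1.6 → f/1.8 → f/2 → f/2.2 → f/2.5 → f/2.8 → f/3.2 → f/3.5 → f/4 → f/4.5.

f/4.5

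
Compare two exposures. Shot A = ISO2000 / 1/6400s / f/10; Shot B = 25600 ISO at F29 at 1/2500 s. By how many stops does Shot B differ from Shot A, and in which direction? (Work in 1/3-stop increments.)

2 stops brighter

Aperture: f/10 → f/11 → f/13 → f/14 → f/16 → f/18 → f/20 → f/22 → f/25 → f/29 — 3 stops stopped down (darker).
Shutter speed: 1/6400 → 1/5000 → 1/4000 → 1/3200 → 1/2500 — 1 1/3 stops longer (brighter).
ISO: 2000 → 2500 → 3200 → 4000 → 5000 → 6400 → 8000 → 10000 → 12800 → 16000 → 20000 → 25600 — 3 2/3 stops raised (brighter).
Net: −3 +1 1/3 +3 2/3 = +2 stops.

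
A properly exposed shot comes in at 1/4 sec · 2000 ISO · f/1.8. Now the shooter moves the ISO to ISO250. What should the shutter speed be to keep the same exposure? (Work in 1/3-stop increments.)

ISO: 2000 → 1600 → 1250 → 1000 → 800 → 640 → 500 → 400 → 320 → 250 — 3 stops lower (darker).
Need 3 stops brighter from the shutter speed: 1/4 → 0.3 → 0.4 → 0.5 → 0.6 → 0.8 → 1 → 1.3 → 1.6 → 2.

2 s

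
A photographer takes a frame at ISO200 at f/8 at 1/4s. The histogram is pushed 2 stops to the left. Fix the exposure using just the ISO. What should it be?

Underexposed by 2 stops → need 2 stops brighter.
ISO: 200 → 400 → 800.

ISO 800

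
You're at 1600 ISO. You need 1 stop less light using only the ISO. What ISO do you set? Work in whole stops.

ISO 800

ISO: 1600 → 800 — 1 stop lower (darker).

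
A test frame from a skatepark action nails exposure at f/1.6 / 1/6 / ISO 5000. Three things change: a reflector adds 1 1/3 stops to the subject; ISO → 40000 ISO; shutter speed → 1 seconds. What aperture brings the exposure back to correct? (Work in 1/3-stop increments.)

Scene light: 1 1/3 stops brighter.
ISO: 5000 → 6400 → 8000 → 10000 → 12800 → 16000 → 20000 → 25600 → 32000 → 40000 — 3 stops raised (brighter).
Shutter speed: 1/6 → 1/5 → 1/4 → 0.3 → 0.4 → 0.5 → 0.6 → 0.8 → 1 — 2 2/3 stops longer (brighter).
Net so far: 7 stops brighter. Aperture: f/1.6 → f/1.8 → f/2 → f/2.2 → f/2.5 → f/2.8 → f/3.2 → f/3.5 → f/4 → f/4.5 → f/5 → f/5.6 → f/6.3 → f/7.1 → f/8 → f/9 → f/10 → f/11 → f/13 → f/14 → f/16 → f/18.

f/18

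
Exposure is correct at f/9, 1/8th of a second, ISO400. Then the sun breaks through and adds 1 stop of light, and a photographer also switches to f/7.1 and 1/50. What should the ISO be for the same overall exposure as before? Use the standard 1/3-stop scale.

ISO 800

Scene light: 1 stop brighter.
Aperture: f/9 → f/8 → f/7.1 — 2/3 stop larger aperture (brighter).
Shutter speed: 1/8 → 1/10 → 1/13 → 1/15 → 1/20 → 1/25 → 1/30 → 1/40 → 1/50 — 2 2/3 stops faster (darker).
Net so far: 1 stop darker. ISO: 400 → 500 → 640 → 800.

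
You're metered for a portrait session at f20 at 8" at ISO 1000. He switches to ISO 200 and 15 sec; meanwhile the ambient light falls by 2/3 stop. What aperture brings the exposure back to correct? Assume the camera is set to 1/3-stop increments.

Scene light: 2/3 stop darker.
ISO: 1000 → 800 → 640 → 500 → 400 → 320 → 250 → 200 — 2 1/3 stops lower (darker).
Shutter speed: 8 → 10 → 13 → 15 — 1 stop longer (brighter).
Net so far: 2 stops darker. Aperture: f/20 → f/18 → f/16 → f/14 → f/13 → f/11 → f/10.

f/10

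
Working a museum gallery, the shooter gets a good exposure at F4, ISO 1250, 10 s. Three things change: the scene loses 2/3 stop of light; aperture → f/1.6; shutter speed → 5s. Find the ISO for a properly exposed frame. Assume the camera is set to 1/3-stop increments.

ISO 640

Scene light: 2/3 stop darker.
Aperture: f/4 → f/3.5 → f/3.2 → f/2.8 → f/2.5 → f/2.2 → f/2 → f/1.8 → f/1.6 — 2 2/3 stops wider (brighter).
Shutter speed: 10 → 8 → 6 → 5 — 1 stop shorter (darker).
Net so far: 1 stop brighter. ISO: 1250 → 1000 → 800 → 640.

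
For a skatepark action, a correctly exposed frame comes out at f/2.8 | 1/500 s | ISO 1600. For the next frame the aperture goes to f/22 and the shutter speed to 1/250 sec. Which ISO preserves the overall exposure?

ISO 51200

Aperture: f/2.8 → f/4 → f/5.6 → f/8 → f/11 → f/16 → f/22 — 6 stops smaller aperture (darker).
Shutter speed: 1/500 → 1/250 — 1 stop slower (brighter).
Net change so far: 5 stops darker. Offset with the ISO: 1600 → 3200 → 6400 → 12800 → 25600 → 51200.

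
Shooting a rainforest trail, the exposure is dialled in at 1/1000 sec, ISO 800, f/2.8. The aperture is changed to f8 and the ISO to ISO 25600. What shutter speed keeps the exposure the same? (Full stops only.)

1/4000s

Aperture: f/2.8 → f/4 → f/5.6 → f/8 — 3 stops stopped down (darker).
ISO: 800 → 1600 → 3200 → 6400 → 12800 → 25600 — 5 stops higher (brighter).
Net change so far: 2 stops brighter. Offset with the shutter speed: 1/1000 → 1/2000 → 1/4000.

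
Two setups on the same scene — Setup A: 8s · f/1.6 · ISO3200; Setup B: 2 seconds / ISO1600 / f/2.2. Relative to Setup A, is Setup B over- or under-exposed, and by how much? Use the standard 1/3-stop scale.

4 stops darker

Aperture: f/1.6 → f/1.8 → f/2 → f/2.2 — 1 stop smaller aperture (darker).
Shutter speed: 8 → 6 → 5 → 4 → 3.2 → 2.5 → 2 — 2 stops faster (darker).
ISO: 3200 → 2500 → 2000 → 1600 — 1 stop lower (darker).
Net: −1 −2 −1 = −4 stops.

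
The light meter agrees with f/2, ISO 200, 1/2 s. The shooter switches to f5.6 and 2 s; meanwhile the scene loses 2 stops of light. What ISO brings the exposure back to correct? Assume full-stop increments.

ISO 1600

Scene light: 2 stops darker.
Aperture: f/2 → f/2.8 → f/4 → f/5.6 — 3 stops smaller aperture (darker).
Shutter speed: 1/2 → 1 → 2 — 2 stops slower (brighter).
Net so far: 3 stops darker. ISO: 200 → 400 → 800 → 1600.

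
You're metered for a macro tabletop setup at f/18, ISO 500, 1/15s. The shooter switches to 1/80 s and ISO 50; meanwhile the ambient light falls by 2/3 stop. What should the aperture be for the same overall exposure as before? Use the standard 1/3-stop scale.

Scene light: 2/3 stop darker.
Shutter speed: 1/15 → 1/20 → 1/25 → 1/30 → 1/40 → 1/50 → 1/60 → 1/80 — 2 1/3 stops faster (darker).
ISO: 500 → 400 → 320 → 250 → 200 → 160 → 125 → 100 → 80 → 64 → 50 — 3 1/3 stops dropped (darker).
Net so far: 6 1/3 stops darker. Aperture: f/18 → f/16 → f/14 → f/13 → f/11 → f/10 → f/9 → f/8 → f/7.1 → f/6.3 → f/5.6 → f/5 → f/4.5 → f/4 → f/3.5 → f/3.2 → f/2.8 → f/2.5 → f/2.2 → f/2.

f/2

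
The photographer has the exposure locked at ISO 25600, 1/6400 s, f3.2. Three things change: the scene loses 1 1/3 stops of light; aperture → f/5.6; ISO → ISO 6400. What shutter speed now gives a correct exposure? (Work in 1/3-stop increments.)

Scene light: 1 1/3 stops darker.
Aperture: f/3.2 → f/3.5 → f/4 → f/4.5 → f/5 → f/5.6 — 1 2/3 stops narrower (darker).
ISO: 25600 → 20000 → 16000 → 12800 → 10000 → 8000 → 6400 — 2 stops dropped (darker).
Net so far: 5 stops darker. Shutter speed: 1/6400 → 1/5000 → 1/4000 → 1/3200 → 1/2500 → 1/2000 → 1/1600 → 1/1250 → 1/1000 → 1/800 → 1/640 → 1/500 → 1/400 → 1/320 → 1/250 → 1/200.

1/200s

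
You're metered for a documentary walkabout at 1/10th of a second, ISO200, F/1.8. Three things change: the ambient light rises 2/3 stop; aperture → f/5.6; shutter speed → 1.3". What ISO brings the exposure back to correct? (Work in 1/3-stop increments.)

Scene light: 2/3 stop brighter.
Aperture: f/1.8 → f/2 → f/2.2 → f/2.5 → f/2.8 → f/3.2 → f/3.5 → f/4 → f/4.5 → f/5 → f/5.6 — 3 1/3 stops smaller aperture (darker).
Shutter speed: 1/10 → 1/8 → 1/6 → 1/5 → 1/4 → 0.3 → 0.4 → 0.5 → 0.6 → 0.8 → 1 → 1.3 — 3 2/3 stops slower (brighter).
Net so far: 1 stop brighter. ISO: 200 → 160 → 125 → 100.

ISO 100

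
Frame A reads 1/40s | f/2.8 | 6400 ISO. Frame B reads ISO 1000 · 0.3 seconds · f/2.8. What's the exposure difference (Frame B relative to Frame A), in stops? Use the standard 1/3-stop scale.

Aperture: unchanged.
Shutter speed: 1/40 → 1/30 → 1/25 → 1/20 → 1/15 → 1/13 → 1/10 → 1/8 → 1/6 → 1/5 → 1/4 → 0.3 — 3 2/3 stops slower (brighter).
ISO: 6400 → 5000 → 4000 → 3200 → 2500 → 2000 → 1600 → 1250 → 1000 — 2 2/3 stops lower (darker).
Net: +3 2/3 −2 2/3 = +1 stop.

1 stop brighter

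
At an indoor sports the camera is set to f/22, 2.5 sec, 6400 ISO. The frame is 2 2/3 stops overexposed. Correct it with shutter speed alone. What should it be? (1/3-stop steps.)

Overexposed by 2 2/3 stops → need 2 2/3 stops darker.
Shutter speed: 2.5 → 2 → 1.6 → 1.3 → 1 → 0.8 → 0.6 → 0.5 → 0.4.

0.4 s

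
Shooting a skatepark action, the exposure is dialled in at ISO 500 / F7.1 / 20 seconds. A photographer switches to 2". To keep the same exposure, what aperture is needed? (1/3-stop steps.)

f/2.2

Shutter speed: 20 → 15 → 13 → 10 → 8 → 6 → 5 → 4 → 3.2 → 2.5 → 2 — 3 1/3 stops shorter (darker).
Need 3 1/3 stops brighter from the aperture: f/7.1 → f/6.3 → f/5.6 → f/5 → f/4.5 → f/4 → f/3.5 → f/3.2 → f/2.8 → f/2.5 → f/2.2.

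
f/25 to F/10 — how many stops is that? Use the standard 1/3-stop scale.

2 2/3 stops

f/25 → f/22 → f/20 → f/18 → f/16 → f/14 → f/13 → f/11 → f/10 — count the steps: 8 third-stops = 2 2/3 stops.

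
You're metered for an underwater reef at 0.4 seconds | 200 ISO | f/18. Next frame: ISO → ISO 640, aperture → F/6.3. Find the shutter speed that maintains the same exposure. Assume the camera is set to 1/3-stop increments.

ISO: 200 → 250 → 320 → 400 → 500 → 640 — 1 2/3 stops raised (brighter).
Aperture: f/18 → f/16 → f/14 → f/13 → f/11 → f/10 → f/9 → f/8 → f/7.1 → f/6.3 — 3 stops larger aperture (brighter).
Net change so far: 4 2/3 stops brighter. Offset with the shutter speed: 0.4 → 0.3 → 1/4 → 1/5 → 1/6 → 1/8 → 1/10 → 1/13 → 1/15 → 1/20 → 1/25 → 1/30 → 1/40 → 1/50 → 1/60.

1/60s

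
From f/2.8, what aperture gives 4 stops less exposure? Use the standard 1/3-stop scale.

Aperture: f/2.8 → f/3.2 → f/3.5 → f/4 → f/4.5 → f/5 → f/5.6 → f/6.3 → f/7.1 → f/8 → f/9 → f/10 → f/11 — 4 stops smaller aperture (darker).

f/11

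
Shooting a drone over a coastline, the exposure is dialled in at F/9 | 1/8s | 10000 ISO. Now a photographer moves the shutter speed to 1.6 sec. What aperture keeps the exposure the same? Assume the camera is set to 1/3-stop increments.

Shutter speed: 1/8 → 1/6 → 1/5 → 1/4 → 0.3 → 0.4 → 0.5 → 0.6 → 0.8 → 1 → 1.3 → 1.6 — 3 2/3 stops slower (brighter).
Need 3 2/3 stops darker from the aperture: f/9 → f/10 → f/11 → f/13 → f/14 → f/16 → f/18 → f/20 → f/22 → f/25 → f/29 → f/32.

f/32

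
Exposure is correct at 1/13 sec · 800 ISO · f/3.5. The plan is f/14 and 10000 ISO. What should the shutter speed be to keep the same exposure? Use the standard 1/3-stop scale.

1/10s

Aperture: f/3.5 → f/4 → f/4.5 → f/5 → f/5.6 → f/6.3 → f/7.1 → f/8 → f/9 → f/10 → f/11 → f/13 → f/14 — 4 stops narrower (darker).
ISO: 800 → 1000 → 1250 → 1600 → 2000 → 2500 → 3200 → 4000 → 5000 → 6400 → 8000 → 10000 — 3 2/3 stops raised (brighter).
Net change so far: 1/3 stop darker. Offset with the shutter speed: 1/13 → 1/10.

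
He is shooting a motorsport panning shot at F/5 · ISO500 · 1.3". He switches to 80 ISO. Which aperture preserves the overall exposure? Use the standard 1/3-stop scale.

ISO: 500 → 400 → 320 → 250 → 200 → 160 → 125 → 100 → 80 — 2 2/3 stops dropped (darker).
Need 2 2/3 stops brighter from the aperture: f/5 → f/4.5 → f/4 → f/3.5 → f/3.2 → f/2.8 → f/2.5 → f/2.2 → f/2.

f/2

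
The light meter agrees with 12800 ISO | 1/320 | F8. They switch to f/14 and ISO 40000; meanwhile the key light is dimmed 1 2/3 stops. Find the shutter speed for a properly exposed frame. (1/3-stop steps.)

1/100s

Scene light: 1 2/3 stops darker.
Aperture: f/8 → f/9 → f/10 → f/11 → f/13 → f/14 — 1 2/3 stops smaller aperture (darker).
ISO: 12800 → 16000 → 20000 → 25600 → 32000 → 40000 — 1 2/3 stops raised (brighter).
Net so far: 1 2/3 stops darker. Shutter speed: 1/320 → 1/250 → 1/200 → 1/160 → 1/125 → 1/100.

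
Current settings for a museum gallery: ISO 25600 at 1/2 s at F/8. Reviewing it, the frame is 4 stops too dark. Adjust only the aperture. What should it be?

Underexposed by 4 stops → need 4 stops brighter.
Aperture: f/8 → f/5.6 → f/4 → f/2.8 → f/2.

f/2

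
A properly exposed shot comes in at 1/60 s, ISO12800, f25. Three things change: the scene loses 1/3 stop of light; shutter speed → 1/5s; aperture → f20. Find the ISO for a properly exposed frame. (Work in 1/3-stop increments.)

Scene light: 1/3 stop darker.
Shutter speed: 1/60 → 1/50 → 1/40 → 1/30 → 1/25 → 1/20 → 1/15 → 1/13 → 1/10 → 1/8 → 1/6 → 1/5 — 3 2/3 stops longer (brighter).
Aperture: f/25 → f/22 → f/20 — 2/3 stop wider (brighter).
Net so far: 4 stops brighter. ISO: 12800 → 10000 → 8000 → 6400 → 5000 → 4000 → 3200 → 2500 → 2000 → 1600 → 1250 → 1000 → 800.

ISO 800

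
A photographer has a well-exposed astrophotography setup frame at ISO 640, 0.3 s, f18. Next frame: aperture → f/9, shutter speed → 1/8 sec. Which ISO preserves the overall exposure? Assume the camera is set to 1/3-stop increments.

Aperture: f/18 → f/16 → f/14 → f/13 → f/11 → f/10 → f/9 — 2 stops wider (brighter).
Shutter speed: 0.3 → 1/4 → 1/5 → 1/6 → 1/8 — 1 1/3 stops shorter (darker).
Net change so far: 2/3 stop brighter. Offset with the ISO: 640 → 500 → 400.

ISO 400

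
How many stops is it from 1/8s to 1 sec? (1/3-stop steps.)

1/8 → 1/6 → 1/5 → 1/4 → 0.3 → 0.4 → 0.5 → 0.6 → 0.8 → 1 — count the steps: 9 third-stops = 3 stops.

3 stops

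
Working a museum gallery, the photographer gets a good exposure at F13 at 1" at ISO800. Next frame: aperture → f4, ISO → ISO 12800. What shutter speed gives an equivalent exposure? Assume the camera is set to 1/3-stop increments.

Aperture: f/13 → f/11 → f/10 → f/9 → f/8 → f/7.1 → f/6.3 → f/5.6 → f/5 → f/4.5 → f/4 — 3 1/3 stops opened up (brighter).
ISO: 800 → 1000 → 1250 → 1600 → 2000 → 2500 → 3200 → 4000 → 5000 → 6400 → 8000 → 10000 → 12800 — 4 stops raised (brighter).
Net change so far: 7 1/3 stops brighter. Offset with the shutter speed: 1 → 0.8 → 0.6 → 0.5 → 0.4 → 0.3 → 1/4 → 1/5 → 1/6 → 1/8 → 1/10 → 1/13 → 1/15 → 1/20 → 1/25 → 1/30 → 1/40 → 1/50 → 1/60 → 1/80 → 1/100 → 1/125 → 1/160.

1/160s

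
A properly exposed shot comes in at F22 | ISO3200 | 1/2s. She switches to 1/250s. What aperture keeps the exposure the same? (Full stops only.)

Shutter speed: 1/2 → 1/4 → 1/8 → 1/15 → 1/30 → 1/60 → 1/125 → 1/250 — 7 stops shorter (darker).
Need 7 stops brighter from the aperture: f/22 → f/16 → f/11 → f/8 → f/5.6 → f/4 → f/2.8 → f/2.

f/2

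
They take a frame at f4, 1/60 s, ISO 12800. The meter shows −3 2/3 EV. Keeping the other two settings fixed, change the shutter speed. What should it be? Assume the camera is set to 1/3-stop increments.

1/5s

Underexposed by 3 2/3 stops → need 3 2/3 stops brighter.
Shutter speed: 1/60 → 1/50 → 1/40 → 1/30 → 1/25 → 1/20 → 1/15 → 1/13 → 1/10 → 1/8 → 1/6 → 1/5.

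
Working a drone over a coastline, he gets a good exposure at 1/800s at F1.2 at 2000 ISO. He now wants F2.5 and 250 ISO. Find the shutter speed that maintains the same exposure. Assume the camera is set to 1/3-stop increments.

Aperture: f/1.2 → f/1.4 → f/1.6 → f/1.8 → f/2 → f/2.2 → f/2.5 — 2 stops smaller aperture (darker).
ISO: 2000 → 1600 → 1250 → 1000 → 800 → 640 → 500 → 400 → 320 → 250 — 3 stops dropped (darker).
Net change so far: 5 stops darker. Offset with the shutter speed: 1/800 → 1/640 → 1/500 → 1/400 → 1/320 → 1/250 → 1/200 → 1/160 → 1/125 → 1/100 → 1/80 → 1/60 → 1/50 → 1/40 → 1/30 → 1/25.

1/25s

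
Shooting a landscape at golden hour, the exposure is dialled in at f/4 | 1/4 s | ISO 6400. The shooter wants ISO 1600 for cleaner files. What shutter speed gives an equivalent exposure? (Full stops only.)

1 s

ISO: 6400 → 3200 → 1600 — 2 stops dropped (darker).
Need 2 stops brighter from the shutter speed: 1/4 → 1/2 → 1.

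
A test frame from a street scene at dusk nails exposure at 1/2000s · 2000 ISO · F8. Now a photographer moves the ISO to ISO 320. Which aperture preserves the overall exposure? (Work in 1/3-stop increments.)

f/3.2

ISO: 2000 → 1600 → 1250 → 1000 → 800 → 640 → 500 → 400 → 320 — 2 2/3 stops dropped (darker).
Need 2 2/3 stops brighter from the aperture: f/8 → f/7.1 → f/6.3 → f/5.6 → f/5 → f/4.5 → f/4 → f/3.5 → f/3.2.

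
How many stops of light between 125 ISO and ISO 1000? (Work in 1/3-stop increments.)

3 stops

125 → 160 → 200 → 250 → 320 → 400 → 500 → 640 → 800 → 1000 — count the steps: 9 third-stops = 3 stops.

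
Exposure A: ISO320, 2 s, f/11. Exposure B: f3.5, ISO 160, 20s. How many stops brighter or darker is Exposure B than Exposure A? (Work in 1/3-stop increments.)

Aperture: f/11 → f/10 → f/9 → f/8 → f/7.1 → f/6.3 → f/5.6 → f/5 → f/4.5 → f/4 → f/3.5 — 3 1/3 stops opened up (brighter).
Shutter speed: 2 → 2.5 → 3.2 → 4 → 5 → 6 → 8 → 10 → 13 → 15 → 20 — 3 1/3 stops longer (brighter).
ISO: 320 → 250 → 200 → 160 — 1 stop lower (darker).
Net: +3 1/3 +3 1/3 −1 = +5 2/3 stops.

5 2/3 stops brighter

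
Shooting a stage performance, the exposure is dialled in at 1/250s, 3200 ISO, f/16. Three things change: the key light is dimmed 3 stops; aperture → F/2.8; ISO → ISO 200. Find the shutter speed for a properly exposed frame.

1/60s

Scene light: 3 stops darker.
Aperture: f/16 → f/11 → f/8 → f/5.6 → f/4 → f/2.8 — 5 stops larger aperture (brighter).
ISO: 3200 → 1600 → 800 → 400 → 200 — 4 stops lower (darker).
Net so far: 2 stops darker. Shutter speed: 1/250 → 1/125 → 1/60.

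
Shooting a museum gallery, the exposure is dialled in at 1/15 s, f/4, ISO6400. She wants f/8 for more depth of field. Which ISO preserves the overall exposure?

Aperture: f/4 → f/5.6 → f/8 — 2 stops stopped down (darker).
Need 2 stops brighter from the ISO: 6400 → 12800 → 25600.

ISO 25600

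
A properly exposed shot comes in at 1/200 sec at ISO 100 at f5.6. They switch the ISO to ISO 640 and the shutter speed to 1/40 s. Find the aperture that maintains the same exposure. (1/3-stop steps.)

f/32

ISO: 100 → 125 → 160 → 200 → 250 → 320 → 400 → 500 → 640 — 2 2/3 stops higher (brighter).
Shutter speed: 1/200 → 1/160 → 1/125 → 1/100 → 1/80 → 1/60 → 1/50 → 1/40 — 2 1/3 stops slower (brighter).
Net change so far: 5 stops brighter. Offset with the aperture: f/5.6 → f/6.3 → f/7.1 → f/8 → f/9 → f/10 → f/11 → f/13 → f/14 → f/16 → f/18 → f/20 → f/22 → f/25 → f/29 → f/32.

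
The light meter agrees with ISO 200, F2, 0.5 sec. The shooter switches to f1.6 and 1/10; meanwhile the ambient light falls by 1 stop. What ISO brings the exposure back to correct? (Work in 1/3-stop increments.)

Scene light: 1 stop darker.
Aperture: f/2 → f/1.8 → f/1.6 — 2/3 stop wider (brighter).
Shutter speed: 0.5 → 0.4 → 0.3 → 1/4 → 1/5 → 1/6 → 1/8 → 1/10 — 2 1/3 stops shorter (darker).
Net so far: 2 2/3 stops darker. ISO: 200 → 250 → 320 → 400 → 500 → 640 → 800 → 1000 → 1250.

ISO 1250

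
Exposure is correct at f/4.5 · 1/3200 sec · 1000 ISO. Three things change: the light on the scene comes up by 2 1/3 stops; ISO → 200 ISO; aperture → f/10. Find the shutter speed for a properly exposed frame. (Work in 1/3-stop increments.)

1/640s

Scene light: 2 1/3 stops brighter.
ISO: 1000 → 800 → 640 → 500 → 400 → 320 → 250 → 200 — 2 1/3 stops dropped (darker).
Aperture: f/4.5 → f/5 → f/5.6 → f/6.3 → f/7.1 → f/8 → f/9 → f/10 — 2 1/3 stops narrower (darker).
Net so far: 2 1/3 stops darker. Shutter speed: 1/3200 → 1/2500 → 1/2000 → 1/1600 → 1/1250 → 1/1000 → 1/800 → 1/640.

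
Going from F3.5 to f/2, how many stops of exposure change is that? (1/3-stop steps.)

1 2/3 stops

f/3.5 → f/3.2 → f/2.8 → f/2.5 → f/2.2 → f/2 — count the steps: 5 third-stops = 1 2/3 stops.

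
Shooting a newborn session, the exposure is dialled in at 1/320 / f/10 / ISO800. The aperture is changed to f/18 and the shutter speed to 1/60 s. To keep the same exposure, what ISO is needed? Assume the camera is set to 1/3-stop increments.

ISO 500

Aperture: f/10 → f/11 → f/13 → f/14 → f/16 → f/18 — 1 2/3 stops smaller aperture (darker).
Shutter speed: 1/320 → 1/250 → 1/200 → 1/160 → 1/125 → 1/100 → 1/80 → 1/60 — 2 1/3 stops slower (brighter).
Net change so far: 2/3 stop brighter. Offset with the ISO: 800 → 640 → 500.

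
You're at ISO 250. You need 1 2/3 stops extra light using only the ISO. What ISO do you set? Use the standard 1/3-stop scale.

ISO 800

ISO: 250 → 320 → 400 → 500 → 640 → 800 — 1 2/3 stops raised (brighter).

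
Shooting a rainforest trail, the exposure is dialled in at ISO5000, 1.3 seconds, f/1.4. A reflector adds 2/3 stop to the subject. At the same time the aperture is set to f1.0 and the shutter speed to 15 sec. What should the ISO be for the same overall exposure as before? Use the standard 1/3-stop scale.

Scene light: 2/3 stop brighter.
Aperture: f/1.4 → f/1.2 → f/1.1 → f/1.0 — 1 stop larger aperture (brighter).
Shutter speed: 1.3 → 1.6 → 2 → 2.5 → 3.2 → 4 → 5 → 6 → 8 → 10 → 13 → 15 — 3 2/3 stops slower (brighter).
Net so far: 5 1/3 stops brighter. ISO: 5000 → 4000 → 3200 → 2500 → 2000 → 1600 → 1250 → 1000 → 800 → 640 → 500 → 400 → 320 → 250 → 200 → 160 → 125.

ISO 125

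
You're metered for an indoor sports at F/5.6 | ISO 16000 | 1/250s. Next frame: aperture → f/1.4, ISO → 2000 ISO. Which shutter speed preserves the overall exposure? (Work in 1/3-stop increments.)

1/500s

Aperture: f/5.6 → f/5 → f/4.5 → f/4 → f/3.5 → f/3.2 → f/2.8 → f/2.5 → f/2.2 → f/2 → f/1.8 → f/1.6 → f/1.4 — 4 stops wider (brighter).
ISO: 16000 → 12800 → 10000 → 8000 → 6400 → 5000 → 4000 → 3200 → 2500 → 2000 — 3 stops dropped (darker).
Net change so far: 1 stop brighter. Offset with the shutter speed: 1/250 → 1/320 → 1/400 → 1/500.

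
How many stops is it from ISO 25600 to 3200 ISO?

3 stops

25600 → 12800 → 6400 → 3200 — count the steps: 3 stops.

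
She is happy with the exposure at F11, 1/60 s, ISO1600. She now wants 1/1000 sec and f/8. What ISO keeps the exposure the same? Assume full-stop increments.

Shutter speed: 1/60 → 1/125 → 1/250 → 1/500 → 1/1000 — 4 stops shorter (darker).
Aperture: f/11 → f/8 — 1 stop wider (brighter).
Net change so far: 3 stops darker. Offset with the ISO: 1600 → 3200 → 6400 → 12800.

ISO 12800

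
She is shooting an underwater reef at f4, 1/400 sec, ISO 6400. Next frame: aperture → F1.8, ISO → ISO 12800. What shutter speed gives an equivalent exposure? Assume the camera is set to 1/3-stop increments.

1/4000s

Aperture: f/4 → f/3.5 → f/3.2 → f/2.8 → f/2.5 → f/2.2 → f/2 → f/1.8 — 2 1/3 stops opened up (brighter).
ISO: 6400 → 8000 → 10000 → 12800 — 1 stop raised (brighter).
Net change so far: 3 1/3 stops brighter. Offset with the shutter speed: 1/400 → 1/500 → 1/640 → 1/800 → 1/1000 → 1/1250 → 1/1600 → 1/2000 → 1/2500 → 1/3200 → 1/4000.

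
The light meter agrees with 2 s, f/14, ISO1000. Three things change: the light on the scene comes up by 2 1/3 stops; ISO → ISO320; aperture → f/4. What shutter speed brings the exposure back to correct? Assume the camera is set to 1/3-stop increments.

Scene light: 2 1/3 stops brighter.
ISO: 1000 → 800 → 640 → 500 → 400 → 320 — 1 2/3 stops lower (darker).
Aperture: f/14 → f/13 → f/11 → f/10 → f/9 → f/8 → f/7.1 → f/6.3 → f/5.6 → f/5 → f/4.5 → f/4 — 3 2/3 stops wider (brighter).
Net so far: 4 1/3 stops brighter. Shutter speed: 2 → 1.6 → 1.3 → 1 → 0.8 → 0.6 → 0.5 → 0.4 → 0.3 → 1/4 → 1/5 → 1/6 → 1/8 → 1/10.

1/10s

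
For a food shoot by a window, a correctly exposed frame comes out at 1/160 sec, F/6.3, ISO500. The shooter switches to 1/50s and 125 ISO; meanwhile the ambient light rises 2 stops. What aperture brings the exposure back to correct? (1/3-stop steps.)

Scene light: 2 stops brighter.
Shutter speed: 1/160 → 1/125 → 1/100 → 1/80 → 1/60 → 1/50 — 1 2/3 stops slower (brighter).
ISO: 500 → 400 → 320 → 250 → 200 → 160 → 125 — 2 stops lower (darker).
Net so far: 1 2/3 stops brighter. Aperture: f/6.3 → f/7.1 → f/8 → f/9 → f/10 → f/11.

f/11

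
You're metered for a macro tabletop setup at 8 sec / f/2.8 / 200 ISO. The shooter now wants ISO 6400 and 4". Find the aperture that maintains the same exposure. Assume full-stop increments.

f/11

ISO: 200 → 400 → 800 → 1600 → 3200 → 6400 — 5 stops higher (brighter).
Shutter speed: 8 → 4 — 1 stop faster (darker).
Net change so far: 4 stops brighter. Offset with the aperture: f/2.8 → f/4 → f/5.6 → f/8 → f/11.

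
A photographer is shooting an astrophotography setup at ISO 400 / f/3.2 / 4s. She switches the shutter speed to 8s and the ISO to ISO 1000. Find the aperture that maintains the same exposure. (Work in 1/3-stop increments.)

f/7.1

Shutter speed: 4 → 5 → 6 → 8 — 1 stop longer (brighter).
ISO: 400 → 500 → 640 → 800 → 1000 — 1 1/3 stops higher (brighter).
Net change so far: 2 1/3 stops brighter. Offset with the aperture: f/3.2 → f/3.5 → f/4 → f/4.5 → f/5 → f/5.6 → f/6.3 → f/7.1.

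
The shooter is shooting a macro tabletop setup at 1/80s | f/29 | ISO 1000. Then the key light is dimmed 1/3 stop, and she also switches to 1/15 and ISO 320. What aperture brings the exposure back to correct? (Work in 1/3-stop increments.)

f/32

Scene light: 1/3 stop darker.
Shutter speed: 1/80 → 1/60 → 1/50 → 1/40 → 1/30 → 1/25 → 1/20 → 1/15 — 2 1/3 stops longer (brighter).
ISO: 1000 → 800 → 640 → 500 → 400 → 320 — 1 2/3 stops lower (darker).
Net so far: 1/3 stop brighter. Aperture: f/29 → f/32.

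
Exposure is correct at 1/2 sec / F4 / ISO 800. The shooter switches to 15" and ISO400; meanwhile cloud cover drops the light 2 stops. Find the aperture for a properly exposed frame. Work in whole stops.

Scene light: 2 stops darker.
Shutter speed: 1/2 → 1 → 2 → 4 → 8 → 15 — 5 stops slower (brighter).
ISO: 800 → 400 — 1 stop lower (darker).
Net so far: 2 stops brighter. Aperture: f/4 → f/5.6 → f/8.

f/8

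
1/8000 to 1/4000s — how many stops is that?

1 stop

1/8000 → 1/4000 — count the steps: 1 stop.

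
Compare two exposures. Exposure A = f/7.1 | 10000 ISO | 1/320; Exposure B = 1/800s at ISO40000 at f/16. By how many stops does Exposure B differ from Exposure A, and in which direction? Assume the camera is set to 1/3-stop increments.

1 2/3 stops darker

Aperture: f/7.1 → f/8 → f/9 → f/10 → f/11 → f/13 → f/14 → f/16 — 2 1/3 stops narrower (darker).
Shutter speed: 1/320 → 1/400 → 1/500 → 1/640 → 1/800 — 1 1/3 stops faster (darker).
ISO: 10000 → 12800 → 16000 → 20000 → 25600 → 32000 → 40000 — 2 stops higher (brighter).
Net: −2 1/3 −1 1/3 +2 = −1 2/3 stops.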